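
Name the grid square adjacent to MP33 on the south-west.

Longitude square 3; −1 → 2.
Latitude square 3; −1 → 2.

MP22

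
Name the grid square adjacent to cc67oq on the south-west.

Longitude subsquare o = 14; −1 → 13 = n.
Latitude subsquare q = 16; −1 → 15 = p.

CC67np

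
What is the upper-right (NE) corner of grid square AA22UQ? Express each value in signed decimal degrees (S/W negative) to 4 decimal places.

-87.2917, -174.2500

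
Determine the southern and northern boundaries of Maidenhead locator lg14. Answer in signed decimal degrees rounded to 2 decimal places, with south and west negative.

-26.00, -25.00

Field L=11, G=6: +11·20° lon, +6·10° lat → SW at lon 40°, lat -30°.
Square 1, 4: +1·2° lon, +4·1° lat → SW at lon 42°, lat -26°.
Cell spans 2° lon × 1° lat.
south -26.00, north -25.00.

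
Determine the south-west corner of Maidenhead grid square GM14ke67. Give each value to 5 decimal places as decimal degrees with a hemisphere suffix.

Field G=6, M=12: +6·20° lon, +12·10° lat → SW at lon -60°, lat 30°.
Square 1, 4: +1·2° lon, +4·1° lat → SW at lon -58°, lat 34°.
Subsquare k=10, e=4: +10·0.0833333° lon, +4·0.0416667° lat → SW at lon -57.1667°, lat 34.1667°.
Extended square 6, 7: +6·0.00833333° lon, +7·0.00416667° lat → SW at lon -57.1167°, lat 34.1958°.
latitude 34.19583° N, longitude 57.11667° W.

34.19583° N, 57.11667° W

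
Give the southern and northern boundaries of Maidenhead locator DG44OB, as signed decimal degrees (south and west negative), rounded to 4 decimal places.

Field D=3, G=6: +3·20° lon, +6·10° lat → SW at lon -120°, lat -30°.
Square 4, 4: +4·2° lon, +4·1° lat → SW at lon -112°, lat -26°.
Subsquare o=14, b=1: +14·0.0833333° lon, +1·0.0416667° lat → SW at lon -110.833°, lat -25.9583°.
Cell spans 0.0833333° lon × 0.0416667° lat.
south -25.9583, north -25.9167.

-25.9583, -25.9167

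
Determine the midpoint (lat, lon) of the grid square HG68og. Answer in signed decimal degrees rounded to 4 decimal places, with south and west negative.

Field H=7, G=6: +7·20° lon, +6·10° lat → SW at lon -40°, lat -30°.
Square 6, 8: +6·2° lon, +8·1° lat → SW at lon -28°, lat -22°.
Subsquare o=14, g=6: +14·0.0833333° lon, +6·0.0416667° lat → SW at lon -26.8333°, lat -21.75°.
Cell spans 0.0833333° lon × 0.0416667° lat. Centre is SW corner plus half of each.
latitude -21.7292, longitude -26.7917.

-21.7292, -26.7917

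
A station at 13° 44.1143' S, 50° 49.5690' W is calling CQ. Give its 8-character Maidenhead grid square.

Add 180° to longitude and 90° to latitude: 129.17385, 76.26476.
Field: 129.17385/20 → 6 → G, 76.26476/10 → 7 → H; chars GH.
Square: 9.17385/2 → 4, 6.26476/1 → 6; chars 46.
Subsquare: 1.17385/0.0833333 → 14 → o, 0.26476/0.0416667 → 6 → g; chars og.
Extended square: 0.00718/0.00833333 → 0, 0.01476/0.00416667 → 3; chars 03.

GH46og03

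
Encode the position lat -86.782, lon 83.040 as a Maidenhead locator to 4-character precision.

NA13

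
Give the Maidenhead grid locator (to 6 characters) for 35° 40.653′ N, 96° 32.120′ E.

NM85gq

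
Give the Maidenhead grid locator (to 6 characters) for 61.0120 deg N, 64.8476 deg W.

FP71na

Add 180° to longitude and 90° to latitude: 115.1524, 151.0120.
Field (20°×10°, letters A–R): 115.1524/20 → 5 → F, 151.0120/10 → 15 → P; chars FP.
Square (2°×1°, digits 0–9): 15.1524/2 → 7, 1.0120/1 → 1; chars 71.
Subsquare (5′×2.5′, letters a–x): 1.1524/0.0833333 → 13 → n, 0.0120/0.0416667 → 0 → a; chars na.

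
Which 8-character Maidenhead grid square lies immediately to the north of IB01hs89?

IB01ht80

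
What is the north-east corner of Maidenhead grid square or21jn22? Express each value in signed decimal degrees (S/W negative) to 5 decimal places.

81.55417, 104.77500

Field O=14, R=17: +14·20° lon, +17·10° lat → SW at lon 100°, lat 80°.
Square 2, 1: +2·2° lon, +1·1° lat → SW at lon 104°, lat 81°.
Subsquare j=9, n=13: +9·0.0833333° lon, +13·0.0416667° lat → SW at lon 104.75°, lat 81.5417°.
Extended square 2, 2: +2·0.00833333° lon, +2·0.00416667° lat → SW at lon 104.767°, lat 81.55°.
Cell spans 0.00833333° lon × 0.00416667° lat. NE corner is SW corner plus one full cell.
latitude 81.55417, longitude 104.77500.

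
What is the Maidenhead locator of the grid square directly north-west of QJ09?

PK90

Longitude square 0; −1 → -1, wraps to 9, carry into field.
Longitude field Q = 16; −1 → 15 = P.
Latitude square 9; +1 → 10, wraps to 0, carry into field.
Latitude field J = 9; +1 → 10 = K.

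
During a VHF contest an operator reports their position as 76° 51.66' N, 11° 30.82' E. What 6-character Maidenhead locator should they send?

Add 180° to longitude and 90° to latitude: 191.5137, 166.8610.
Field: lon ⌊191.5137/20⌋ = 9 → J; lat ⌊166.8610/10⌋ = 16 → Q.
Square: lon ⌊11.5137/2⌋ = 5; lat ⌊6.8610/1⌋ = 6.
Subsquare: lon ⌊1.5137/0.0833333⌋ = 18 → s; lat ⌊0.8610/0.0416667⌋ = 20 → u.

JQ56su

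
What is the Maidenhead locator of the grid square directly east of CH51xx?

Longitude subsquare x = 23; +1 → 24, wraps to 0 = a, carry into square.
Longitude square 5; +1 → 6.
The latitude characters are unchanged.

CH61ax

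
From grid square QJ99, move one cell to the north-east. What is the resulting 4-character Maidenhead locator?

RK00

Longitude square 9; +1 → 10, wraps to 0, carry into field.
Longitude field Q = 16; +1 → 17 = R.
Latitude square 9; +1 → 10, wraps to 0, carry into field.
Latitude field J = 9; +1 → 10 = K.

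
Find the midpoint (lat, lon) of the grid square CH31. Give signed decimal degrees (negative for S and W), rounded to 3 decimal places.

Field C=2, H=7: +2·20° lon, +7·10° lat → SW at lon -140°, lat -20°.
Square 3, 1: +3·2° lon, +1·1° lat → SW at lon -134°, lat -19°.
Cell spans 2° lon × 1° lat. Centre is SW corner plus half of each.
latitude -18.500, longitude -133.000.

-18.500, -133.000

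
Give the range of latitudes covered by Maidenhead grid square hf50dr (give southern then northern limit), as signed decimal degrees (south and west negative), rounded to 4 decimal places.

Field H=7, F=5: +7·20° lon, +5·10° lat → SW at lon -40°, lat -40°.
Square 5, 0: +5·2° lon, +0·1° lat → SW at lon -30°, lat -40°.
Subsquare d=3, r=17: +3·0.0833333° lon, +17·0.0416667° lat → SW at lon -29.75°, lat -39.2917°.
Cell spans 0.0833333° lon × 0.0416667° lat.
south -39.2917, north -39.2500.

-39.2917, -39.2500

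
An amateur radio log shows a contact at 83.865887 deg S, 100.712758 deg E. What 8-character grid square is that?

Offset from 180°W / 90°S: lon 280.71276°, lat 6.13411°.
Field: 280.71276/20 → 14 → O, 6.13411/10 → 0 → A; chars OA.
Square: 0.71276/2 → 0, 6.13411/1 → 6; chars 06.
Subsquare: 0.71276/0.0833333 → 8 → i, 0.13411/0.0416667 → 3 → d; chars id.
Extended square: 0.04609/0.00833333 → 5, 0.00911/0.00416667 → 2; chars 52.

OA06id52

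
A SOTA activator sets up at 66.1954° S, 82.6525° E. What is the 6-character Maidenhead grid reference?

Offset from 180°W / 90°S: lon 262.6525°, lat 23.8046°.
Field: lon ⌊262.6525/20⌋ = 13 → N; lat ⌊23.8046/10⌋ = 2 → C.
Square: lon ⌊2.6525/2⌋ = 1; lat ⌊3.8046/1⌋ = 3.
Subsquare: lon ⌊0.6525/0.0833333⌋ = 7 → h; lat ⌊0.8046/0.0416667⌋ = 19 → t.

NC13ht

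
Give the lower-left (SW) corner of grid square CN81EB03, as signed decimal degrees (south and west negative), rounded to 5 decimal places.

Field C=2, N=13: +2·20° lon, +13·10° lat → SW at lon -140°, lat 40°.
Square 8, 1: +8·2° lon, +1·1° lat → SW at lon -124°, lat 41°.
Subsquare e=4, b=1: +4·0.0833333° lon, +1·0.0416667° lat → SW at lon -123.667°, lat 41.0417°.
Extended square 0, 3: +0·0.00833333° lon, +3·0.00416667° lat → SW at lon -123.667°, lat 41.0542°.
latitude 41.05417, longitude -123.66667.

41.05417, -123.66667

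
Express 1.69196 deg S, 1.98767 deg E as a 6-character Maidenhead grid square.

JI08xh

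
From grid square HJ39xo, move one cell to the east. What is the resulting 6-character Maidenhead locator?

HJ49ao

Longitude subsquare x = 23; +1 → 24, wraps to 0 = a, carry into square.
Longitude square 3; +1 → 4.
The latitude characters are unchanged.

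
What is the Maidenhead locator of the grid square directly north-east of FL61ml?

FL61nm

Longitude subsquare m = 12; +1 → 13 = n.
Latitude subsquare l = 11; +1 → 12 = m.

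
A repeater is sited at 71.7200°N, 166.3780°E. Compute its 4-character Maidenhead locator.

RQ31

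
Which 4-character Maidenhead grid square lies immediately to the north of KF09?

Latitude square 9; +1 → 10, wraps to 0, carry into field.
Latitude field F = 5; +1 → 6 = G.
The longitude characters are unchanged.

KG00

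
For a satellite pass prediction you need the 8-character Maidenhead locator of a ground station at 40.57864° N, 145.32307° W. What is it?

Offset from 180°W / 90°S: lon 34.67693°, lat 130.57864°.
Field (20°×10°, letters A–R): lon ⌊34.67693/20⌋ = 1 → B; lat ⌊130.57864/10⌋ = 13 → N.
Square (2°×1°, digits 0–9): lon ⌊14.67693/2⌋ = 7; lat ⌊0.57864/1⌋ = 0.
Subsquare (5′×2.5′, letters a–x): lon ⌊0.67693/0.0833333⌋ = 8 → i; lat ⌊0.57864/0.0416667⌋ = 13 → n.
Extended square (30″×15″, digits 0–9): lon ⌊0.01026/0.00833333⌋ = 1; lat ⌊0.03697/0.00416667⌋ = 8.

BN70in18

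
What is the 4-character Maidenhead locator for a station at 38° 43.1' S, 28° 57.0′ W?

Offset from 180°W / 90°S: lon 151.05°, lat 51.28°.
Field (20°×10°, letters A–R): 151.05/20 → 7 → H, 51.28/10 → 5 → F; chars HF.
Square (2°×1°, digits 0–9): 11.05/2 → 5, 1.28/1 → 1; chars 51.

HF51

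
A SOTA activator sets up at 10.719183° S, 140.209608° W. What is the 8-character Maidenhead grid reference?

Shift to the Maidenhead origin (180°W, 90°S): lon 39.79039, lat 79.28082.
Field: 39.79039/20 → 1 → B, 79.28082/10 → 7 → H; chars BH.
Square: 19.79039/2 → 9, 9.28082/1 → 9; chars 99.
Subsquare: 1.79039/0.0833333 → 21 → v, 0.28082/0.0416667 → 6 → g; chars vg.
Extended square: 0.04039/0.00833333 → 4, 0.03082/0.00416667 → 7; chars 47.

BH99vg47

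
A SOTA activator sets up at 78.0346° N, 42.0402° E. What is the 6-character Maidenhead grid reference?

Shift to the Maidenhead origin (180°W, 90°S): lon 222.0402, lat 168.0346.
Field: lon ⌊222.0402/20⌋ = 11 → L; lat ⌊168.0346/10⌋ = 16 → Q.
Square: lon ⌊2.0402/2⌋ = 1; lat ⌊8.0346/1⌋ = 8.
Subsquare: lon ⌊0.0402/0.0833333⌋ = 0 → a; lat ⌊0.0346/0.0416667⌋ = 0 → a.

LQ18aa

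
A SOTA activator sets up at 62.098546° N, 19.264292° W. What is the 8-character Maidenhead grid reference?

Add 180° to longitude and 90° to latitude: 160.73571, 152.09855.
Field: 160.73571/20 → 8 → I, 152.09855/10 → 15 → P; chars IP.
Square: 0.73571/2 → 0, 2.09855/1 → 2; chars 02.
Subsquare: 0.73571/0.0833333 → 8 → i, 0.09855/0.0416667 → 2 → c; chars ic.
Extended square: 0.06904/0.00833333 → 8, 0.01521/0.00416667 → 3; chars 83.

IP02ic83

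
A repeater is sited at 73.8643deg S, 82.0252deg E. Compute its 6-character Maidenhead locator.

Offset from 180°W / 90°S: lon 262.0252°, lat 16.1357°.
Field: lon ⌊262.0252/20⌋ = 13 → N; lat ⌊16.1357/10⌋ = 1 → B.
Square: lon ⌊2.0252/2⌋ = 1; lat ⌊6.1357/1⌋ = 6.
Subsquare: lon ⌊0.0252/0.0833333⌋ = 0 → a; lat ⌊0.1357/0.0416667⌋ = 3 → d.

NB16ad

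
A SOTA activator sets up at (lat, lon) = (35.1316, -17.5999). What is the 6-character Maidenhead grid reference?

Offset from 180°W / 90°S: lon 162.4001°, lat 125.1316°.
Field (20°×10°, letters A–R): lon ⌊162.4001/20⌋ = 8 → I; lat ⌊125.1316/10⌋ = 12 → M.
Square (2°×1°, digits 0–9): lon ⌊2.4001/2⌋ = 1; lat ⌊5.1316/1⌋ = 5.
Subsquare (5′×2.5′, letters a–x): lon ⌊0.4001/0.0833333⌋ = 4 → e; lat ⌊0.1316/0.0416667⌋ = 3 → d.

IM15ed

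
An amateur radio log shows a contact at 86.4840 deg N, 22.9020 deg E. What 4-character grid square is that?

KR16

Add 180° to longitude and 90° to latitude: 202.90, 176.48.
Field: lon ⌊202.90/20⌋ = 10 → K; lat ⌊176.48/10⌋ = 17 → R.
Square: lon ⌊2.90/2⌋ = 1; lat ⌊6.48/1⌋ = 6.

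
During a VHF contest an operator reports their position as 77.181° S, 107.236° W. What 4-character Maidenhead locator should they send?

Add 180° to longitude and 90° to latitude: 72.76, 12.82.
Field (20°×10°, letters A–R): lon ⌊72.76/20⌋ = 3 → D; lat ⌊12.82/10⌋ = 1 → B.
Square (2°×1°, digits 0–9): lon ⌊12.76/2⌋ = 6; lat ⌊2.82/1⌋ = 2.

DB62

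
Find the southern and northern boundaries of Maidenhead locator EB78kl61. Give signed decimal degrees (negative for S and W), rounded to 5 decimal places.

-71.53750, -71.53333

Field E=4, B=1: +4·20° lon, +1·10° lat → SW at lon -100°, lat -80°.
Square 7, 8: +7·2° lon, +8·1° lat → SW at lon -86°, lat -72°.
Subsquare k=10, l=11: +10·0.0833333° lon, +11·0.0416667° lat → SW at lon -85.1667°, lat -71.5417°.
Extended square 6, 1: +6·0.00833333° lon, +1·0.00416667° lat → SW at lon -85.1167°, lat -71.5375°.
Cell spans 0.00833333° lon × 0.00416667° lat.
south -71.53750, north -71.53333.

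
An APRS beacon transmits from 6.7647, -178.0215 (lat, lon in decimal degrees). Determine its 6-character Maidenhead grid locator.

Add 180° to longitude and 90° to latitude: 1.9785, 96.7647.
Field (20°×10°, letters A–R): lon ⌊1.9785/20⌋ = 0 → A; lat ⌊96.7647/10⌋ = 9 → J.
Square (2°×1°, digits 0–9): lon ⌊1.9785/2⌋ = 0; lat ⌊6.7647/1⌋ = 6.
Subsquare (5′×2.5′, letters a–x): lon ⌊1.9785/0.0833333⌋ = 23 → x; lat ⌊0.7647/0.0416667⌋ = 18 → s.

AJ06xs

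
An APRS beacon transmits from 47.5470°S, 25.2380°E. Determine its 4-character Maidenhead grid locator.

KE22

Shift to the Maidenhead origin (180°W, 90°S): lon 205.24, lat 42.45.
Field: 205.24/20 → 10 → K, 42.45/10 → 4 → E; chars KE.
Square: 5.24/2 → 2, 2.45/1 → 2; chars 22.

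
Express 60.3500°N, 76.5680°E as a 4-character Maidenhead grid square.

MP80

Shift to the Maidenhead origin (180°W, 90°S): lon 256.57, lat 150.35.
Field: lon ⌊256.57/20⌋ = 12 → M; lat ⌊150.35/10⌋ = 15 → P.
Square: lon ⌊16.57/2⌋ = 8; lat ⌊0.35/1⌋ = 0.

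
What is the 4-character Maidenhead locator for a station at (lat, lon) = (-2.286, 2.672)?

Offset from 180°W / 90°S: lon 182.67°, lat 87.71°.
Field: lon ⌊182.67/20⌋ = 9 → J; lat ⌊87.71/10⌋ = 8 → I.
Square: lon ⌊2.67/2⌋ = 1; lat ⌊7.71/1⌋ = 7.

JI17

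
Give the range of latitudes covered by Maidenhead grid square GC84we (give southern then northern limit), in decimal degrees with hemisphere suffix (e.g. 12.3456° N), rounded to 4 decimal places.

Field G=6, C=2: +6·20° lon, +2·10° lat → SW at lon -60°, lat -70°.
Square 8, 4: +8·2° lon, +4·1° lat → SW at lon -44°, lat -66°.
Subsquare w=22, e=4: +22·0.0833333° lon, +4·0.0416667° lat → SW at lon -42.1667°, lat -65.8333°.
Cell spans 0.0833333° lon × 0.0416667° lat.
south 65.8333° S, north 65.7917° S.

65.8333° S, 65.7917° S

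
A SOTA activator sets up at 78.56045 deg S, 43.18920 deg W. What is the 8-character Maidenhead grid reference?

Add 180° to longitude and 90° to latitude: 136.81080, 11.43955.
Field (20°×10°, letters A–R): 136.81080/20 → 6 → G, 11.43955/10 → 1 → B; chars GB.
Square (2°×1°, digits 0–9): 16.81080/2 → 8, 1.43955/1 → 1; chars 81.
Subsquare (5′×2.5′, letters a–x): 0.81080/0.0833333 → 9 → j, 0.43955/0.0416667 → 10 → k; chars jk.
Extended square (30″×15″, digits 0–9): 0.06080/0.00833333 → 7, 0.02288/0.00416667 → 5; chars 75.

GB81jk75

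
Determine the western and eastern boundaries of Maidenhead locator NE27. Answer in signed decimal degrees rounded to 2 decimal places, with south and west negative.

Field N=13, E=4: +13·20° lon, +4·10° lat → SW at lon 80°, lat -50°.
Square 2, 7: +2·2° lon, +7·1° lat → SW at lon 84°, lat -43°.
Cell spans 2° lon × 1° lat.
west 84.00, east 86.00.

84.00, 86.00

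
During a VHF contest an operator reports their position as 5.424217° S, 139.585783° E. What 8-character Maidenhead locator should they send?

PI94tn08

Offset from 180°W / 90°S: lon 319.58578°, lat 84.57578°.
Field: lon ⌊319.58578/20⌋ = 15 → P; lat ⌊84.57578/10⌋ = 8 → I.
Square: lon ⌊19.58578/2⌋ = 9; lat ⌊4.57578/1⌋ = 4.
Subsquare: lon ⌊1.58578/0.0833333⌋ = 19 → t; lat ⌊0.57578/0.0416667⌋ = 13 → n.
Extended square: lon ⌊0.00245/0.00833333⌋ = 0; lat ⌊0.03412/0.00416667⌋ = 8.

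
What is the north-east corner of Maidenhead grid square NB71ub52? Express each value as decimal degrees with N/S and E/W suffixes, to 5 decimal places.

78.94583° S, 95.71667° E

Field N=13, B=1: +13·20° lon, +1·10° lat → SW at lon 80°, lat -80°.
Square 7, 1: +7·2° lon, +1·1° lat → SW at lon 94°, lat -79°.
Subsquare u=20, b=1: +20·0.0833333° lon, +1·0.0416667° lat → SW at lon 95.6667°, lat -78.9583°.
Extended square 5, 2: +5·0.00833333° lon, +2·0.00416667° lat → SW at lon 95.7083°, lat -78.95°.
Cell spans 0.00833333° lon × 0.00416667° lat. NE corner is SW corner plus one full cell.
latitude 78.94583° S, longitude 95.71667° E.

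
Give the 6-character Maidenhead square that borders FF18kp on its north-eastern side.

FF18lq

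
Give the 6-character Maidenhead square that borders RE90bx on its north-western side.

Longitude subsquare b = 1; −1 → 0 = a.
Latitude subsquare x = 23; +1 → 24, wraps to 0 = a, carry into square.
Latitude square 0; +1 → 1.

RE91aa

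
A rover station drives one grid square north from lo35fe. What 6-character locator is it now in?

LO35ff

Latitude subsquare e = 4; +1 → 5 = f.
The longitude characters are unchanged.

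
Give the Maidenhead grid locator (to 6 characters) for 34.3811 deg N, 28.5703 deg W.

HM54rj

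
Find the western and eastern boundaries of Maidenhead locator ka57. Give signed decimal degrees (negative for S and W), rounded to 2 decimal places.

Field K=10, A=0: +10·20° lon, +0·10° lat → SW at lon 20°, lat -90°.
Square 5, 7: +5·2° lon, +7·1° lat → SW at lon 30°, lat -83°.
Cell spans 2° lon × 1° lat.
west 30.00, east 32.00.

30.00, 32.00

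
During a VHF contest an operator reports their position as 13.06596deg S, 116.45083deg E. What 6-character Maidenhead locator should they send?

OH86fw

Shift to the Maidenhead origin (180°W, 90°S): lon 296.4508, lat 76.9340.
Field: lon ⌊296.4508/20⌋ = 14 → O; lat ⌊76.9340/10⌋ = 7 → H.
Square: lon ⌊16.4508/2⌋ = 8; lat ⌊6.9340/1⌋ = 6.
Subsquare: lon ⌊0.4508/0.0833333⌋ = 5 → f; lat ⌊0.9340/0.0416667⌋ = 22 → w.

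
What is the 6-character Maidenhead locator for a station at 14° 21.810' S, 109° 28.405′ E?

Offset from 180°W / 90°S: lon 289.4734°, lat 75.6365°.
Field: lon ⌊289.4734/20⌋ = 14 → O; lat ⌊75.6365/10⌋ = 7 → H.
Square: lon ⌊9.4734/2⌋ = 4; lat ⌊5.6365/1⌋ = 5.
Subsquare: lon ⌊1.4734/0.0833333⌋ = 17 → r; lat ⌊0.6365/0.0416667⌋ = 15 → p.

OH45rp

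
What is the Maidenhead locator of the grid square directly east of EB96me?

EB96ne

Longitude subsquare m = 12; +1 → 13 = n.
The latitude characters are unchanged.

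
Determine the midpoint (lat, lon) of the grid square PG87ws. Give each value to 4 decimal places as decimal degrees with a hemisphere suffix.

22.2292° S, 137.8750° E

Field P=15, G=6: +15·20° lon, +6·10° lat → SW at lon 120°, lat -30°.
Square 8, 7: +8·2° lon, +7·1° lat → SW at lon 136°, lat -23°.
Subsquare w=22, s=18: +22·0.0833333° lon, +18·0.0416667° lat → SW at lon 137.833°, lat -22.25°.
Cell spans 0.0833333° lon × 0.0416667° lat. Centre is SW corner plus half of each.
latitude 22.2292° S, longitude 137.8750° E.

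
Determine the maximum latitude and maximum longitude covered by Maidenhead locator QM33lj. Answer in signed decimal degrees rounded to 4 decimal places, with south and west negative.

33.4167, 147.0000

Field Q=16, M=12: +16·20° lon, +12·10° lat → SW at lon 140°, lat 30°.
Square 3, 3: +3·2° lon, +3·1° lat → SW at lon 146°, lat 33°.
Subsquare l=11, j=9: +11·0.0833333° lon, +9·0.0416667° lat → SW at lon 146.917°, lat 33.375°.
Cell spans 0.0833333° lon × 0.0416667° lat. NE corner is SW corner plus one full cell.
latitude 33.4167, longitude 147.0000.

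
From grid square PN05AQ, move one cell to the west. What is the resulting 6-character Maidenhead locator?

ON95xq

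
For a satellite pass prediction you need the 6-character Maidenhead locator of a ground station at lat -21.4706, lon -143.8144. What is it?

BG88cm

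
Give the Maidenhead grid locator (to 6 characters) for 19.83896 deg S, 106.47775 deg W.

DH60sd

Shift to the Maidenhead origin (180°W, 90°S): lon 73.5222, lat 70.1610.
Field: 73.5222/20 → 3 → D, 70.1610/10 → 7 → H; chars DH.
Square: 13.5222/2 → 6, 0.1610/1 → 0; chars 60.
Subsquare: 1.5222/0.0833333 → 18 → s, 0.1610/0.0416667 → 3 → d; chars sd.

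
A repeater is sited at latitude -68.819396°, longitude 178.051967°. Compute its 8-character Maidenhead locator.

Offset from 180°W / 90°S: lon 358.05197°, lat 21.18060°.
Field: 358.05197/20 → 17 → R, 21.18060/10 → 2 → C; chars RC.
Square: 18.05197/2 → 9, 1.18060/1 → 1; chars 91.
Subsquare: 0.05197/0.0833333 → 0 → a, 0.18060/0.0416667 → 4 → e; chars ae.
Extended square: 0.05197/0.00833333 → 6, 0.01394/0.00416667 → 3; chars 63.

RC91ae63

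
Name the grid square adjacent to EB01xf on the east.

Longitude subsquare x = 23; +1 → 24, wraps to 0 = a, carry into square.
Longitude square 0; +1 → 1.
The latitude characters are unchanged.

EB11af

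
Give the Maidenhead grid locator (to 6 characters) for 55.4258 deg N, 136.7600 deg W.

CO15ok

Offset from 180°W / 90°S: lon 43.2400°, lat 145.4258°.
Field (20°×10°, letters A–R): lon ⌊43.2400/20⌋ = 2 → C; lat ⌊145.4258/10⌋ = 14 → O.
Square (2°×1°, digits 0–9): lon ⌊3.2400/2⌋ = 1; lat ⌊5.4258/1⌋ = 5.
Subsquare (5′×2.5′, letters a–x): lon ⌊1.2400/0.0833333⌋ = 14 → o; lat ⌊0.4258/0.0416667⌋ = 10 → k.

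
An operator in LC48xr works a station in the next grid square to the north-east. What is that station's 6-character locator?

LC58as

Longitude subsquare x = 23; +1 → 24, wraps to 0 = a, carry into square.
Longitude square 4; +1 → 5.
Latitude subsquare r = 17; +1 → 18 = s.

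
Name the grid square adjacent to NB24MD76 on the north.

Latitude extended square 6; +1 → 7.
The longitude characters are unchanged.

NB24md77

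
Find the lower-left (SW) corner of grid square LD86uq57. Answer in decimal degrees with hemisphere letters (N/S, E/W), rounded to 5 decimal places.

Field L=11, D=3: +11·20° lon, +3·10° lat → SW at lon 40°, lat -60°.
Square 8, 6: +8·2° lon, +6·1° lat → SW at lon 56°, lat -54°.
Subsquare u=20, q=16: +20·0.0833333° lon, +16·0.0416667° lat → SW at lon 57.6667°, lat -53.3333°.
Extended square 5, 7: +5·0.00833333° lon, +7·0.00416667° lat → SW at lon 57.7083°, lat -53.3042°.
latitude 53.30417° S, longitude 57.70833° E.

53.30417° S, 57.70833° E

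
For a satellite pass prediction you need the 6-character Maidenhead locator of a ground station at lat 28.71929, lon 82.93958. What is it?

NL18lr

Offset from 180°W / 90°S: lon 262.9396°, lat 118.7193°.
Field: lon ⌊262.9396/20⌋ = 13 → N; lat ⌊118.7193/10⌋ = 11 → L.
Square: lon ⌊2.9396/2⌋ = 1; lat ⌊8.7193/1⌋ = 8.
Subsquare: lon ⌊0.9396/0.0833333⌋ = 11 → l; lat ⌊0.7193/0.0416667⌋ = 17 → r.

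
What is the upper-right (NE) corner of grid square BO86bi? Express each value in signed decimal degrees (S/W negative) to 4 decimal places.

Field B=1, O=14: +1·20° lon, +14·10° lat → SW at lon -160°, lat 50°.
Square 8, 6: +8·2° lon, +6·1° lat → SW at lon -144°, lat 56°.
Subsquare b=1, i=8: +1·0.0833333° lon, +8·0.0416667° lat → SW at lon -143.917°, lat 56.3333°.
Cell spans 0.0833333° lon × 0.0416667° lat. NE corner is SW corner plus one full cell.
latitude 56.3750, longitude -143.8333.

56.3750, -143.8333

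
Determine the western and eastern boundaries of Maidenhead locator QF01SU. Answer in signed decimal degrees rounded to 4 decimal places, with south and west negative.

Field Q=16, F=5: +16·20° lon, +5·10° lat → SW at lon 140°, lat -40°.
Square 0, 1: +0·2° lon, +1·1° lat → SW at lon 140°, lat -39°.
Subsquare s=18, u=20: +18·0.0833333° lon, +20·0.0416667° lat → SW at lon 141.5°, lat -38.1667°.
Cell spans 0.0833333° lon × 0.0416667° lat.
west 141.5000, east 141.5833.

141.5000, 141.5833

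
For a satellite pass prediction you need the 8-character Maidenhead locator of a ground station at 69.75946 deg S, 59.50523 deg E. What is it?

Offset from 180°W / 90°S: lon 239.50523°, lat 20.24054°.
Field (20°×10°, letters A–R): 239.50523/20 → 11 → L, 20.24054/10 → 2 → C; chars LC.
Square (2°×1°, digits 0–9): 19.50523/2 → 9, 0.24054/1 → 0; chars 90.
Subsquare (5′×2.5′, letters a–x): 1.50523/0.0833333 → 18 → s, 0.24054/0.0416667 → 5 → f; chars sf.
Extended square (30″×15″, digits 0–9): 0.00523/0.00833333 → 0, 0.03221/0.00416667 → 7; chars 07.

LC90sf07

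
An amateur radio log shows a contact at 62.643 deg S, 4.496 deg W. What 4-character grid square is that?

IC77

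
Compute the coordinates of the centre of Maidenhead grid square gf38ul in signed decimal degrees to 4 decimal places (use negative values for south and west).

-31.5208, -52.2917

Field G=6, F=5: +6·20° lon, +5·10° lat → SW at lon -60°, lat -40°.
Square 3, 8: +3·2° lon, +8·1° lat → SW at lon -54°, lat -32°.
Subsquare u=20, l=11: +20·0.0833333° lon, +11·0.0416667° lat → SW at lon -52.3333°, lat -31.5417°.
Cell spans 0.0833333° lon × 0.0416667° lat. Centre is SW corner plus half of each.
latitude -31.5208, longitude -52.2917.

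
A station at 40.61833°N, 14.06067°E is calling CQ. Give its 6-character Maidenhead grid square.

Shift to the Maidenhead origin (180°W, 90°S): lon 194.0607, lat 130.6183.
Field: lon ⌊194.0607/20⌋ = 9 → J; lat ⌊130.6183/10⌋ = 13 → N.
Square: lon ⌊14.0607/2⌋ = 7; lat ⌊0.6183/1⌋ = 0.
Subsquare: lon ⌊0.0607/0.0833333⌋ = 0 → a; lat ⌊0.6183/0.0416667⌋ = 14 → o.

JN70ao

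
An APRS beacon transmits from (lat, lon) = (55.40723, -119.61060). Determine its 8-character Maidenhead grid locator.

DO05ej67

Offset from 180°W / 90°S: lon 60.38940°, lat 145.40723°.
Field (20°×10°, letters A–R): 60.38940/20 → 3 → D, 145.40723/10 → 14 → O; chars DO.
Square (2°×1°, digits 0–9): 0.38940/2 → 0, 5.40723/1 → 5; chars 05.
Subsquare (5′×2.5′, letters a–x): 0.38940/0.0833333 → 4 → e, 0.40723/0.0416667 → 9 → j; chars ej.
Extended square (30″×15″, digits 0–9): 0.05607/0.00833333 → 6, 0.03223/0.00416667 → 7; chars 67.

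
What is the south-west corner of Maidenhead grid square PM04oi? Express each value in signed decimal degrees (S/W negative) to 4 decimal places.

34.3333, 121.1667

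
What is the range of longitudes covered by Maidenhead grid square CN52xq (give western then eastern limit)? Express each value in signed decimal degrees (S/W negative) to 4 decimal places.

Field C=2, N=13: +2·20° lon, +13·10° lat → SW at lon -140°, lat 40°.
Square 5, 2: +5·2° lon, +2·1° lat → SW at lon -130°, lat 42°.
Subsquare x=23, q=16: +23·0.0833333° lon, +16·0.0416667° lat → SW at lon -128.083°, lat 42.6667°.
Cell spans 0.0833333° lon × 0.0416667° lat.
west -128.0833, east -128.0000.

-128.0833, -128.0000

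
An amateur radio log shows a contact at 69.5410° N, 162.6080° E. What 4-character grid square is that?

RP19

Shift to the Maidenhead origin (180°W, 90°S): lon 342.61, lat 159.54.
Field: 342.61/20 → 17 → R, 159.54/10 → 15 → P; chars RP.
Square: 2.61/2 → 1, 9.54/1 → 9; chars 19.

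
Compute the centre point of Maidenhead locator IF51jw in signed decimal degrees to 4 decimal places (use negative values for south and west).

-38.0625, -9.2083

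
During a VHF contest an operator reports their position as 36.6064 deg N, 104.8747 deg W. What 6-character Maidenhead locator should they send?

Add 180° to longitude and 90° to latitude: 75.1253, 126.6064.
Field: 75.1253/20 → 3 → D, 126.6064/10 → 12 → M; chars DM.
Square: 15.1253/2 → 7, 6.6064/1 → 6; chars 76.
Subsquare: 1.1253/0.0833333 → 13 → n, 0.6064/0.0416667 → 14 → o; chars no.

DM76no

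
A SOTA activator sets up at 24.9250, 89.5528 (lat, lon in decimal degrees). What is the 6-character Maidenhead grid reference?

Add 180° to longitude and 90° to latitude: 269.5528, 114.9250.
Field: 269.5528/20 → 13 → N, 114.9250/10 → 11 → L; chars NL.
Square: 9.5528/2 → 4, 4.9250/1 → 4; chars 44.
Subsquare: 1.5528/0.0833333 → 18 → s, 0.9250/0.0416667 → 22 → w; chars sw.

NL44sw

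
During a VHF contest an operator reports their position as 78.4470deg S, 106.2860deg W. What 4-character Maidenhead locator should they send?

Offset from 180°W / 90°S: lon 73.71°, lat 11.55°.
Field: 73.71/20 → 3 → D, 11.55/10 → 1 → B; chars DB.
Square: 13.71/2 → 6, 1.55/1 → 1; chars 61.

DB61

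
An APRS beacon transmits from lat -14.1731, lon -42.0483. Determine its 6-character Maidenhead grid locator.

Offset from 180°W / 90°S: lon 137.9517°, lat 75.8269°.
Field: 137.9517/20 → 6 → G, 75.8269/10 → 7 → H; chars GH.
Square: 17.9517/2 → 8, 5.8269/1 → 5; chars 85.
Subsquare: 1.9517/0.0833333 → 23 → x, 0.8269/0.0416667 → 19 → t; chars xt.

GH85xt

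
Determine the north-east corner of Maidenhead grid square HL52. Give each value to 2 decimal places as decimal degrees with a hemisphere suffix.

23.00° N, 28.00° W

Field H=7, L=11: +7·20° lon, +11·10° lat → SW at lon -40°, lat 20°.
Square 5, 2: +5·2° lon, +2·1° lat → SW at lon -30°, lat 22°.
Cell spans 2° lon × 1° lat. NE corner is SW corner plus one full cell.
latitude 23.00° N, longitude 28.00° W.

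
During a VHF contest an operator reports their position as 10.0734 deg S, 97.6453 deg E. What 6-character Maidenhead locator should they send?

Offset from 180°W / 90°S: lon 277.6453°, lat 79.9266°.
Field (20°×10°, letters A–R): lon ⌊277.6453/20⌋ = 13 → N; lat ⌊79.9266/10⌋ = 7 → H.
Square (2°×1°, digits 0–9): lon ⌊17.6453/2⌋ = 8; lat ⌊9.9266/1⌋ = 9.
Subsquare (5′×2.5′, letters a–x): lon ⌊1.6453/0.0833333⌋ = 19 → t; lat ⌊0.9266/0.0416667⌋ = 22 → w.

NH89tw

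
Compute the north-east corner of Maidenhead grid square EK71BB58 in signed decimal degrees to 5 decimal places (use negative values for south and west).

Field E=4, K=10: +4·20° lon, +10·10° lat → SW at lon -100°, lat 10°.
Square 7, 1: +7·2° lon, +1·1° lat → SW at lon -86°, lat 11°.
Subsquare b=1, b=1: +1·0.0833333° lon, +1·0.0416667° lat → SW at lon -85.9167°, lat 11.0417°.
Extended square 5, 8: +5·0.00833333° lon, +8·0.00416667° lat → SW at lon -85.875°, lat 11.075°.
Cell spans 0.00833333° lon × 0.00416667° lat. NE corner is SW corner plus one full cell.
latitude 11.07917, longitude -85.86667.

11.07917, -85.86667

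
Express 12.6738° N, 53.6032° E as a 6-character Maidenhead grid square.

LK62tq

Add 180° to longitude and 90° to latitude: 233.6032, 102.6738.
Field: 233.6032/20 → 11 → L, 102.6738/10 → 10 → K; chars LK.
Square: 13.6032/2 → 6, 2.6738/1 → 2; chars 62.
Subsquare: 1.6032/0.0833333 → 19 → t, 0.6738/0.0416667 → 16 → q; chars tq.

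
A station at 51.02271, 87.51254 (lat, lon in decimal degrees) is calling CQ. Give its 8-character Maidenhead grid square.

Add 180° to longitude and 90° to latitude: 267.51254, 141.02271.
Field (20°×10°, letters A–R): 267.51254/20 → 13 → N, 141.02271/10 → 14 → O; chars NO.
Square (2°×1°, digits 0–9): 7.51254/2 → 3, 1.02271/1 → 1; chars 31.
Subsquare (5′×2.5′, letters a–x): 1.51254/0.0833333 → 18 → s, 0.02271/0.0416667 → 0 → a; chars sa.
Extended square (30″×15″, digits 0–9): 0.01254/0.00833333 → 1, 0.02271/0.00416667 → 5; chars 15.

NO31sa15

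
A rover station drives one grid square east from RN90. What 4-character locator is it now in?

Longitude square 9; +1 → 10, wraps to 0, carry into field.
Longitude field R = 17; +1 → 18, wraps to 0 = A, wrapping around the antimeridian.
The latitude characters are unchanged.

AN00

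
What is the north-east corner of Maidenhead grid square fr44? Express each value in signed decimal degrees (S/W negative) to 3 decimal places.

85.000, -70.000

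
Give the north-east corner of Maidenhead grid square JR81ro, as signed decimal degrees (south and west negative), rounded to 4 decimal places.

81.6250, 17.5000

Field J=9, R=17: +9·20° lon, +17·10° lat → SW at lon 0°, lat 80°.
Square 8, 1: +8·2° lon, +1·1° lat → SW at lon 16°, lat 81°.
Subsquare r=17, o=14: +17·0.0833333° lon, +14·0.0416667° lat → SW at lon 17.4167°, lat 81.5833°.
Cell spans 0.0833333° lon × 0.0416667° lat. NE corner is SW corner plus one full cell.
latitude 81.6250, longitude 17.5000.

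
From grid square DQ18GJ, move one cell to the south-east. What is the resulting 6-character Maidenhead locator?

DQ18hi

Longitude subsquare g = 6; +1 → 7 = h.
Latitude subsquare j = 9; −1 → 8 = i.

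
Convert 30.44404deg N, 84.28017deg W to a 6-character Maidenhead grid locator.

EM70uk

Offset from 180°W / 90°S: lon 95.7198°, lat 120.4440°.
Field (20°×10°, letters A–R): 95.7198/20 → 4 → E, 120.4440/10 → 12 → M; chars EM.
Square (2°×1°, digits 0–9): 15.7198/2 → 7, 0.4440/1 → 0; chars 70.
Subsquare (5′×2.5′, letters a–x): 1.7198/0.0833333 → 20 → u, 0.4440/0.0416667 → 10 → k; chars uk.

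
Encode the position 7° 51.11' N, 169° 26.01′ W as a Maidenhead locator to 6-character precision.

AJ57gu

Shift to the Maidenhead origin (180°W, 90°S): lon 10.5665, lat 97.8518.
Field: 10.5665/20 → 0 → A, 97.8518/10 → 9 → J; chars AJ.
Square: 10.5665/2 → 5, 7.8518/1 → 7; chars 57.
Subsquare: 0.5665/0.0833333 → 6 → g, 0.8518/0.0416667 → 20 → u; chars gu.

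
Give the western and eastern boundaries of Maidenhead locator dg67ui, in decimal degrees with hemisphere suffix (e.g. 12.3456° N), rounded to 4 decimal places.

106.3333° W, 106.2500° W

Field D=3, G=6: +3·20° lon, +6·10° lat → SW at lon -120°, lat -30°.
Square 6, 7: +6·2° lon, +7·1° lat → SW at lon -108°, lat -23°.
Subsquare u=20, i=8: +20·0.0833333° lon, +8·0.0416667° lat → SW at lon -106.333°, lat -22.6667°.
Cell spans 0.0833333° lon × 0.0416667° lat.
west 106.3333° W, east 106.2500° W.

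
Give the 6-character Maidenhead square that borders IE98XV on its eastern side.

JE08av

Longitude subsquare x = 23; +1 → 24, wraps to 0 = a, carry into square.
Longitude square 9; +1 → 10, wraps to 0, carry into field.
Longitude field I = 8; +1 → 9 = J.
The latitude characters are unchanged.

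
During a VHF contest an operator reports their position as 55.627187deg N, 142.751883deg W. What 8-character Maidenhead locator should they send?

Offset from 180°W / 90°S: lon 37.24812°, lat 145.62719°.
Field: 37.24812/20 → 1 → B, 145.62719/10 → 14 → O; chars BO.
Square: 17.24812/2 → 8, 5.62719/1 → 5; chars 85.
Subsquare: 1.24812/0.0833333 → 14 → o, 0.62719/0.0416667 → 15 → p; chars op.
Extended square: 0.08145/0.00833333 → 9, 0.00219/0.00416667 → 0; chars 90.

BO85op90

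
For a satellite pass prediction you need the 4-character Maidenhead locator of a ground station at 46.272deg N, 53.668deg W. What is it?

GN36

Add 180° to longitude and 90° to latitude: 126.33, 136.27.
Field (20°×10°, letters A–R): lon ⌊126.33/20⌋ = 6 → G; lat ⌊136.27/10⌋ = 13 → N.
Square (2°×1°, digits 0–9): lon ⌊6.33/2⌋ = 3; lat ⌊6.27/1⌋ = 6.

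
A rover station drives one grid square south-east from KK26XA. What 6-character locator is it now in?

KK35ax

Longitude subsquare x = 23; +1 → 24, wraps to 0 = a, carry into square.
Longitude square 2; +1 → 3.
Latitude subsquare a = 0; −1 → -1, wraps to 23 = x, carry into square.
Latitude square 6; −1 → 5.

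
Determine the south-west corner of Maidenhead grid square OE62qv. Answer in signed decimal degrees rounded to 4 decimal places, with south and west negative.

-47.1250, 113.3333

Field O=14, E=4: +14·20° lon, +4·10° lat → SW at lon 100°, lat -50°.
Square 6, 2: +6·2° lon, +2·1° lat → SW at lon 112°, lat -48°.
Subsquare q=16, v=21: +16·0.0833333° lon, +21·0.0416667° lat → SW at lon 113.333°, lat -47.125°.
latitude -47.1250, longitude 113.3333.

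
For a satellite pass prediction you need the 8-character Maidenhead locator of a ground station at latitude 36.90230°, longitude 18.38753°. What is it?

JM96ev66

Add 180° to longitude and 90° to latitude: 198.38753, 126.90230.
Field: 198.38753/20 → 9 → J, 126.90230/10 → 12 → M; chars JM.
Square: 18.38753/2 → 9, 6.90230/1 → 6; chars 96.
Subsquare: 0.38753/0.0833333 → 4 → e, 0.90230/0.0416667 → 21 → v; chars ev.
Extended square: 0.05420/0.00833333 → 6, 0.02730/0.00416667 → 6; chars 66.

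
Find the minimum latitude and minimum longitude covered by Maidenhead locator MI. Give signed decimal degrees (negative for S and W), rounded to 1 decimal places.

-10.0, 60.0

Field M=12, I=8: +12·20° lon, +8·10° lat → SW at lon 60°, lat -10°.
latitude -10.0, longitude 60.0.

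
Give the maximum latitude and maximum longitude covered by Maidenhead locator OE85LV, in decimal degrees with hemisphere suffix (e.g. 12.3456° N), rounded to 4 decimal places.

44.0833° S, 117.0000° E

Field O=14, E=4: +14·20° lon, +4·10° lat → SW at lon 100°, lat -50°.
Square 8, 5: +8·2° lon, +5·1° lat → SW at lon 116°, lat -45°.
Subsquare l=11, v=21: +11·0.0833333° lon, +21·0.0416667° lat → SW at lon 116.917°, lat -44.125°.
Cell spans 0.0833333° lon × 0.0416667° lat. NE corner is SW corner plus one full cell.
latitude 44.0833° S, longitude 117.0000° E.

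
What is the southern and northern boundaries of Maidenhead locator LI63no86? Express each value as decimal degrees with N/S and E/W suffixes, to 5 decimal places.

6.39167° S, 6.38750° S

Field L=11, I=8: +11·20° lon, +8·10° lat → SW at lon 40°, lat -10°.
Square 6, 3: +6·2° lon, +3·1° lat → SW at lon 52°, lat -7°.
Subsquare n=13, o=14: +13·0.0833333° lon, +14·0.0416667° lat → SW at lon 53.0833°, lat -6.41667°.
Extended square 8, 6: +8·0.00833333° lon, +6·0.00416667° lat → SW at lon 53.15°, lat -6.39167°.
Cell spans 0.00833333° lon × 0.00416667° lat.
south 6.39167° S, north 6.38750° S.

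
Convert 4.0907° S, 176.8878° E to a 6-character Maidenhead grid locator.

RI85kv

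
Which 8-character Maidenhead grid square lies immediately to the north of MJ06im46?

Latitude extended square 6; +1 → 7.
The longitude characters are unchanged.

MJ06im47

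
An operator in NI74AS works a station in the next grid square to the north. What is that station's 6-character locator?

Latitude subsquare s = 18; +1 → 19 = t.
The longitude characters are unchanged.

NI74at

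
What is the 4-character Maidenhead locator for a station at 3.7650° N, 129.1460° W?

CJ53

Add 180° to longitude and 90° to latitude: 50.85, 93.77.
Field: lon ⌊50.85/20⌋ = 2 → C; lat ⌊93.77/10⌋ = 9 → J.
Square: lon ⌊10.85/2⌋ = 5; lat ⌊3.77/1⌋ = 3.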